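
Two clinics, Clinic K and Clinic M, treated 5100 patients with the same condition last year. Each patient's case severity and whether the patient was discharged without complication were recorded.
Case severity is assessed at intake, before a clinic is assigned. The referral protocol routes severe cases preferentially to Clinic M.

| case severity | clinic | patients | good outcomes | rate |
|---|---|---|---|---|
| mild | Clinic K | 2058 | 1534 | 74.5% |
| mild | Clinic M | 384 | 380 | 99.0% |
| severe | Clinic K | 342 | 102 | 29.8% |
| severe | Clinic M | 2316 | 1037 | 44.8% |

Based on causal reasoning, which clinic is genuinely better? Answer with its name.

The case severity-specific comparison favours Clinic M throughout, but the pooled figures favour Clinic K. The question is whether to condition on case severity.
Nothing the clinic does changes case severity; the imbalance is an allocation artefact. With case severity also predicting the outcome, the pooled figure is confounded, and the within-stratum comparison is the causal one.
Within each level — mild: 74.5% vs 99.0%; severe: 29.8% vs 44.8% — Clinic M is higher every time.

Clinic M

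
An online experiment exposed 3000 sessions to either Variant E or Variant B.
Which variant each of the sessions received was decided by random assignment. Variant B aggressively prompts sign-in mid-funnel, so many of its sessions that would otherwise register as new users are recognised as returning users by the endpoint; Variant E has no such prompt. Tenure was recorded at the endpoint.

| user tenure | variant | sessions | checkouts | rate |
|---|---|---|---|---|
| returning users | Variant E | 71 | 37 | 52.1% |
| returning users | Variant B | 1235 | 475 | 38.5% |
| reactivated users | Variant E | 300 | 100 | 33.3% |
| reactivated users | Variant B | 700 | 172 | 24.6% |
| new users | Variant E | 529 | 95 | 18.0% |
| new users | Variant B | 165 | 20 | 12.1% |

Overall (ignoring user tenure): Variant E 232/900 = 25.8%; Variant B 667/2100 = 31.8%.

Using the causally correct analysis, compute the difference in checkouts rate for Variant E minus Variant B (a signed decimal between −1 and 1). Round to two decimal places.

Stratifying would compare variants among sessions the variants themselves sorted into user tenure groups — a form of selection on an intermediate. The unconditioned pooled rates give the total causal effect.
The causal difference is the pooled difference: 0.258 − 0.318 = -0.060.

-0.06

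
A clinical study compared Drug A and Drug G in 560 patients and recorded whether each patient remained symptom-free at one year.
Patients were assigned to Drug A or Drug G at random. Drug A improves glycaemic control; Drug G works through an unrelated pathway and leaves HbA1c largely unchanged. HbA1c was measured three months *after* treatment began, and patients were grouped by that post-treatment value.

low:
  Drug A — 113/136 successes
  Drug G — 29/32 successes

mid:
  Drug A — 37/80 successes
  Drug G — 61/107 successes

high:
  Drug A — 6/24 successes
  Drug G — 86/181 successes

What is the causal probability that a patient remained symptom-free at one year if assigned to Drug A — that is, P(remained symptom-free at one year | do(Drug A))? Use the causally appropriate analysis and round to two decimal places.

HbA1c is downstream of the drug. One should not condition on a consequence of treatment, so the overall rates are the right comparison.
So P(outcome | do(Drug A)) is just the pooled rate for Drug A: 156/240 = 0.650.

0.65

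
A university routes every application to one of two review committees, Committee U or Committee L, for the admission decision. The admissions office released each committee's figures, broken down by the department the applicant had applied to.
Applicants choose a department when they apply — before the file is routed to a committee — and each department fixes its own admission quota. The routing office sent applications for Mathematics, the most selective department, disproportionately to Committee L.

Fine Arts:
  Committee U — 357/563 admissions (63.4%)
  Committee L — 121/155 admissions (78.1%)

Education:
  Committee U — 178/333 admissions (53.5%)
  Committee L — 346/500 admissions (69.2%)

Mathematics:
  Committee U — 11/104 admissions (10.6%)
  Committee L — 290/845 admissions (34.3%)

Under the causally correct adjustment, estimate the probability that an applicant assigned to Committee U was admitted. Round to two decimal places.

0.40

The department-specific comparison favours Committee L throughout, but the pooled figures favour Committee U. The question is whether to condition on department.
Since department is a pre-existing factor (not a product of the review committee) and it affects the outcome on its own, it is a confounder. The stratified rates, not the pooled rate, identify the causal effect.
Standardising Committee U to the population department mix: 0.287·357/563 + 0.333·178/333 + 0.380·11/104 = 0.400.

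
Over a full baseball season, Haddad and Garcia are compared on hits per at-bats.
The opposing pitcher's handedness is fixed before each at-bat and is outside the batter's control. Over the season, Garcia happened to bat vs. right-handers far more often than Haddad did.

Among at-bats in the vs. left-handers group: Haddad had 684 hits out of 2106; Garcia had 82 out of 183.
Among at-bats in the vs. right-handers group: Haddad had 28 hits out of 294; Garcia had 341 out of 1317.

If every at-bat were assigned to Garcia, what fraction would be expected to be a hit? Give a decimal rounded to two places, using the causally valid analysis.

0.37

Nothing the player does changes pitcher handedness; the imbalance is an allocation artefact. With pitcher handedness also predicting the outcome, the pooled figure is confounded, and the within-stratum comparison is the causal one.
Standardising Garcia to the population pitcher handedness mix: 0.587·82/183 + 0.413·341/1317 = 0.370.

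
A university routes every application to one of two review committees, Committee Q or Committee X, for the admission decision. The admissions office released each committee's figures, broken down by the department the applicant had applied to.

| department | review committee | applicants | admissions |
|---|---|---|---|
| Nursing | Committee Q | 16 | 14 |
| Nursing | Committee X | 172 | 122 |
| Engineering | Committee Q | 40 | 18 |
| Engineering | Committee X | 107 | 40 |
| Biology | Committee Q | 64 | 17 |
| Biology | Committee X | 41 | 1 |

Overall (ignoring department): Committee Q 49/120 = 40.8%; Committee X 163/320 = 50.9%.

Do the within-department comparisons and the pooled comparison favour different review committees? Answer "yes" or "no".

Within each department level (Nursing 87.5% vs 70.9%; Engineering 45.0% vs 37.4%; Biology 26.6% vs 2.4%), Committee Q has the higher rate every time. Pooled: 40.8% vs 50.9% — Committee X has the higher rate overall. The two comparisons disagree.

yes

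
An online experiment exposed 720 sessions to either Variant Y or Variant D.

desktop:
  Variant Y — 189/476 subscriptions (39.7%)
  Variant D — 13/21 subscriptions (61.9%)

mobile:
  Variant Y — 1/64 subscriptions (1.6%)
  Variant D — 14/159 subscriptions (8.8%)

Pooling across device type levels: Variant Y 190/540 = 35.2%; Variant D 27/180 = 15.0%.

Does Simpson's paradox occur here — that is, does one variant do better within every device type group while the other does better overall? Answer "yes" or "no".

yes

Within each device type level (desktop 39.7% vs 61.9%; mobile 1.6% vs 8.8%), Variant D has the higher rate every time. Pooled: 35.2% vs 15.0% — Variant Y has the higher rate overall. The two comparisons disagree.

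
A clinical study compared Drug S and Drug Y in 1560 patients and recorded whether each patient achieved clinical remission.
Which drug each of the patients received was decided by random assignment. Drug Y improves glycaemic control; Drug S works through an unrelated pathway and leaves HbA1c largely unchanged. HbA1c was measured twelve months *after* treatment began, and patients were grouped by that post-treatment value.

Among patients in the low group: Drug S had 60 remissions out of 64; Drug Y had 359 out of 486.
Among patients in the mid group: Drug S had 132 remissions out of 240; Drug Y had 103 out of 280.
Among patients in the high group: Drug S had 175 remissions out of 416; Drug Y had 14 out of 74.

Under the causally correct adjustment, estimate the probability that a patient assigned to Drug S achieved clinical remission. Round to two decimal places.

Stratifying would compare drugs among patients the drugs themselves sorted into HbA1c groups — a form of selection on an intermediate. The unconditioned pooled rates give the total causal effect.
So P(outcome | do(Drug S)) is just the pooled rate for Drug S: 367/720 = 0.510.

0.51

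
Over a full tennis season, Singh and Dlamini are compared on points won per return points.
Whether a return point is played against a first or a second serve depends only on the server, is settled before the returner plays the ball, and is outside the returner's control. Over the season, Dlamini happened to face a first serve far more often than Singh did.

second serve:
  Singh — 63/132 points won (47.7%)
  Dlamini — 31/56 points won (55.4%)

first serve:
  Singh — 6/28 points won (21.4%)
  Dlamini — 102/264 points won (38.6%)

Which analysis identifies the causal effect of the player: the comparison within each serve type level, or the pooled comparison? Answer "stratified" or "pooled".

stratified

Serve type differs across players for reasons unrelated to any effect of the player itself, and it separately predicts the outcome — a classic confounder. We must compare within serve type levels.
Within each level — second serve: 47.7% vs 55.4%; first serve: 21.4% vs 38.6% — Dlamini is higher every time.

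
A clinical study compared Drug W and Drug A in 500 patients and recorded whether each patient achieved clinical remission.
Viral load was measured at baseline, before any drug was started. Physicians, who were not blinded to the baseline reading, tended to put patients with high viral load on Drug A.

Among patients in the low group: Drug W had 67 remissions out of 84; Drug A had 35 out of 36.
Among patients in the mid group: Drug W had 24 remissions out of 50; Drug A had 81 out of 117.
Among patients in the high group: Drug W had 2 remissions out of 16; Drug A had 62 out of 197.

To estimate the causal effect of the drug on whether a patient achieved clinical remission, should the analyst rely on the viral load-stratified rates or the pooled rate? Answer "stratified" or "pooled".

Here viral load is a common cause — it drives both which drug a case falls under and the outcome. The crude comparison mixes populations; the stratum-specific rates are the causally relevant ones.
Within each level — low: 79.8% vs 97.2%; mid: 48.0% vs 69.2%; high: 12.5% vs 31.5% — Drug A is higher every time.

stratified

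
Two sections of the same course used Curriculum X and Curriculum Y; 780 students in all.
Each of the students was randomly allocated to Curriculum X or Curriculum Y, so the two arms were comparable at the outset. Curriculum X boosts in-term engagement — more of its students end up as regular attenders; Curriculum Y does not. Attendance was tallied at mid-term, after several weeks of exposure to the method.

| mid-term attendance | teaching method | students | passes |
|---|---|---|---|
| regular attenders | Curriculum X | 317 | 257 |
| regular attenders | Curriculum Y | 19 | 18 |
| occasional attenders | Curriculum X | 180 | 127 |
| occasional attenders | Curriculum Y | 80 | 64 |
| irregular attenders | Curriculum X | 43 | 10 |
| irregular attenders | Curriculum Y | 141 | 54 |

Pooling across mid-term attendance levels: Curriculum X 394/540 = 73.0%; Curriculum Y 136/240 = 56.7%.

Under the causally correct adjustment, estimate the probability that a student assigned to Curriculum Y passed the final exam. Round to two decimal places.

Within every mid-term attendance level Curriculum Y has the higher rate, yet pooled Curriculum X does — Simpson's reversal.
Stratifying would compare teaching methods among students the teaching methods themselves sorted into mid-term attendance groups — a form of selection on an intermediate. The unconditioned pooled rates give the total causal effect.
So P(outcome | do(Curriculum Y)) is just the pooled rate for Curriculum Y: 136/240 = 0.567.

0.57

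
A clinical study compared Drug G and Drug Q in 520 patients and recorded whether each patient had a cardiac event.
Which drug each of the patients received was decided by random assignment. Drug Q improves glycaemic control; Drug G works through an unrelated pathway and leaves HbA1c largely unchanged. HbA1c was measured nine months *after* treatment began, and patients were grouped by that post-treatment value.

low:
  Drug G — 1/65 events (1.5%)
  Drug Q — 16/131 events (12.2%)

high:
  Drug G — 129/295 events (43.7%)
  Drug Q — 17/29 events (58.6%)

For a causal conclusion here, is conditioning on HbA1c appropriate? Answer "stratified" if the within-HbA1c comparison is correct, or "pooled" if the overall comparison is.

HbA1c lies on the pathway drug → HbA1c → outcome, so adjusting for it blocks the indirect effect. For the total causal effect of drug, use the unadjusted pooled rates.
Pooled: Drug G 36.1% vs Drug Q 20.6%; Drug Q is lower overall.

pooled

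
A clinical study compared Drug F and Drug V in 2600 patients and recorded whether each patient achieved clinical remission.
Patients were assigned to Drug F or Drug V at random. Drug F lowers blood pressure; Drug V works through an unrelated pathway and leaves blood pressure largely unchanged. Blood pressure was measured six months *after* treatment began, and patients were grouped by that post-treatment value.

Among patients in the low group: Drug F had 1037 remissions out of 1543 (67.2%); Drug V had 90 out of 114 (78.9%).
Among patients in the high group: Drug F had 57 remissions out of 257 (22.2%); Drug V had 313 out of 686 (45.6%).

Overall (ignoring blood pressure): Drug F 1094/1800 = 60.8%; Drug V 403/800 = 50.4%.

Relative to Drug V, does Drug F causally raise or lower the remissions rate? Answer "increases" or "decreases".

increases

Blood pressure here is a post-treatment variable shaped by the drug; conditioning on it would introduce bias rather than remove it. The overall comparison is the causal one.
Pooled: Drug F 60.8% vs Drug V 50.4%; Drug F is higher overall.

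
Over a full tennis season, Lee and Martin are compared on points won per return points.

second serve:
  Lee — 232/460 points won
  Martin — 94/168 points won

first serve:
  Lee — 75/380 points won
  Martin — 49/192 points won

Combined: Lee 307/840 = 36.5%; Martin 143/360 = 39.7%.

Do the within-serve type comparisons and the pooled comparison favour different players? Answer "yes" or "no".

Within each serve type level (second serve 50.4% vs 56.0%; first serve 19.7% vs 25.5%), Martin has the higher rate every time. Pooled: 36.5% vs 39.7% — Martin has the higher rate overall. They agree.

no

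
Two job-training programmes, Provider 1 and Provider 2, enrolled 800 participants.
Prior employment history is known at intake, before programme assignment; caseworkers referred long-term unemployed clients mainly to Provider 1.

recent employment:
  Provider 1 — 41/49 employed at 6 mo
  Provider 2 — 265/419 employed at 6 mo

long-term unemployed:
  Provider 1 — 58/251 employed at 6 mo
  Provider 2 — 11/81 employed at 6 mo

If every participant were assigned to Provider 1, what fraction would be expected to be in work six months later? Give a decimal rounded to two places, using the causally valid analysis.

The prior employment history-specific comparison favours Provider 1 throughout, but the pooled figures favour Provider 2. The question is whether to condition on prior employment history.
Prior employment history is set before the programme has any effect — it is not caused by the programme — and it independently drives the outcome. That makes it a confounder, so the causal comparison is within prior employment history levels.
Standardising Provider 1 to the population prior employment history mix: 0.585·41/49 + 0.415·58/251 = 0.585.

0.59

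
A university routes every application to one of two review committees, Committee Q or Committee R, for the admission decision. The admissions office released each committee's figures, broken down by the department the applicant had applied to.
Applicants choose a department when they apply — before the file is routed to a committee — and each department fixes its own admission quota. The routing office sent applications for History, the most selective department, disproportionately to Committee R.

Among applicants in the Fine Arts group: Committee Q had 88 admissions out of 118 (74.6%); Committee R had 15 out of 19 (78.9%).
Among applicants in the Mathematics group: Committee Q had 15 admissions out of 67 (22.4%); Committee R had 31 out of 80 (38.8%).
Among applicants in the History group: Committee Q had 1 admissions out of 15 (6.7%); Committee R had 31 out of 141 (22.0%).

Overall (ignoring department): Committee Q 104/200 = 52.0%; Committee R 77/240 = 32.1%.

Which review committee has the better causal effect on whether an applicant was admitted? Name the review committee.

Within every department level Committee R has the higher rate, yet pooled Committee Q does — Simpson's reversal.
The imbalance in department arose from how applicants were allocated, not from anything the review committee did; and department independently affects the outcome. The pooled gap is confounded — condition on department.
Within each level — Fine Arts: 74.6% vs 78.9%; Mathematics: 22.4% vs 38.8%; History: 6.7% vs 22.0% — Committee R is higher every time.

Committee R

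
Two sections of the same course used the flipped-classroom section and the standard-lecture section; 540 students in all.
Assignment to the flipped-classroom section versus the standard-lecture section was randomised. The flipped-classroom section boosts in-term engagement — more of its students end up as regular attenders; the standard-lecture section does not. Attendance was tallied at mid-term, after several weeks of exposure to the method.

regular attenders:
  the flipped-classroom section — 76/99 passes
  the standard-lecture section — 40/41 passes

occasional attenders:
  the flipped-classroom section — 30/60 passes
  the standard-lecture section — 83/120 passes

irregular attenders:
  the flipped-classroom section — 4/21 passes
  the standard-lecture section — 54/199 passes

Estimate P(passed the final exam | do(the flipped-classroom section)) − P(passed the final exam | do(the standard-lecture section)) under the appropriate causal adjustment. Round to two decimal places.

+0.12

The distribution of mid-term attendance is itself part of what the teaching method does — it is an intermediate outcome. Holding it fixed would remove that part of the effect; the total effect is the pooled difference.
The causal difference is the pooled difference: 0.611 − 0.492 = +0.119.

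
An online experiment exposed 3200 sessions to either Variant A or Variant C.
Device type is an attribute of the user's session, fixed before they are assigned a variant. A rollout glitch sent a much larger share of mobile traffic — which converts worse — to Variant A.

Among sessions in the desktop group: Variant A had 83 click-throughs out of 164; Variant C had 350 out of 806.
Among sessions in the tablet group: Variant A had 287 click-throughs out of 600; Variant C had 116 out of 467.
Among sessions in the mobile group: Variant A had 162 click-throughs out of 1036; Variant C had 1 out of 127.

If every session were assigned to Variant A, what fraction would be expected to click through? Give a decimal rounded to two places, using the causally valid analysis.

Device type differs across variants for reasons unrelated to any effect of the variant itself, and it separately predicts the outcome — a classic confounder. We must compare within device type levels.
Standardising Variant A to the population device type mix: 0.303·83/164 + 0.333·287/600 + 0.363·162/1036 = 0.370.

0.37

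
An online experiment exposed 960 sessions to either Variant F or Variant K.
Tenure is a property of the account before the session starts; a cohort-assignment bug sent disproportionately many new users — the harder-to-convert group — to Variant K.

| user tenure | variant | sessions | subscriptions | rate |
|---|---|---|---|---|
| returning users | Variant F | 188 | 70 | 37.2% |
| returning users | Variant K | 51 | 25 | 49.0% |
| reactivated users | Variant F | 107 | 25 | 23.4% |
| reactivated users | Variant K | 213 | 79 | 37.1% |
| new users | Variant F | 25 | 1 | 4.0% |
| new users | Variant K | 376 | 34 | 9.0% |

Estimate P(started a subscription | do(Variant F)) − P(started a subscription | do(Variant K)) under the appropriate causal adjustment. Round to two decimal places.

-0.10

The stratified and pooled comparisons disagree (Variant K wins within each user tenure; Variant F wins overall), so the answer turns on the causal role of user tenure.
User tenure is set before the variant has any effect — it is not caused by the variant — and it independently drives the outcome. That makes it a confounder, so the causal comparison is within user tenure levels.
Adjusting over the population distribution of user tenure: 0.249·(0.372−0.490) + 0.333·(0.234−0.371) + 0.418·(0.040−0.090) = -0.096.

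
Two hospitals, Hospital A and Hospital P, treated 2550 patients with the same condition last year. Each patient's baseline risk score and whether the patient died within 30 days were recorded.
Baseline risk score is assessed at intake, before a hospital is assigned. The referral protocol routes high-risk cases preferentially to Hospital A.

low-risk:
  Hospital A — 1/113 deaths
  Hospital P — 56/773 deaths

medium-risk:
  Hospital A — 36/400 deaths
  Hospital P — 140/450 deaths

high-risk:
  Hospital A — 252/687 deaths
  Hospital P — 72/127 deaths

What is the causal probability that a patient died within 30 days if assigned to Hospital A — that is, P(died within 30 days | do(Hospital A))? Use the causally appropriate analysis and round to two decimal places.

0.15

Baseline risk score satisfies the back-door criterion: it is not a descendant of the hospital, and it blocks the spurious path from hospital to outcome. Adjusting for it (i.e., using the within-baseline risk score rates) gives the causal effect.
Standardising Hospital A to the population baseline risk score mix: 0.347·1/113 + 0.333·36/400 + 0.319·252/687 = 0.150.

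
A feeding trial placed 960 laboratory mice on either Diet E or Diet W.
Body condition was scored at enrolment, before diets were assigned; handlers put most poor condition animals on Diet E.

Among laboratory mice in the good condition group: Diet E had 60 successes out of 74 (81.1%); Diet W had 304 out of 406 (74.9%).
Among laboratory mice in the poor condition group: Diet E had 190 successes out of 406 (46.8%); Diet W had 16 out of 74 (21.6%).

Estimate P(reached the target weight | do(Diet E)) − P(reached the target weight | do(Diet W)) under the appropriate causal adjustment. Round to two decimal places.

+0.16

The imbalance in starting body condition arose from how laboratory mice were allocated, not from anything the diet did; and starting body condition independently affects the outcome. The pooled gap is confounded — condition on starting body condition.
Adjusting over the population distribution of starting body condition: 0.500·(0.811−0.749) + 0.500·(0.468−0.216) = +0.157.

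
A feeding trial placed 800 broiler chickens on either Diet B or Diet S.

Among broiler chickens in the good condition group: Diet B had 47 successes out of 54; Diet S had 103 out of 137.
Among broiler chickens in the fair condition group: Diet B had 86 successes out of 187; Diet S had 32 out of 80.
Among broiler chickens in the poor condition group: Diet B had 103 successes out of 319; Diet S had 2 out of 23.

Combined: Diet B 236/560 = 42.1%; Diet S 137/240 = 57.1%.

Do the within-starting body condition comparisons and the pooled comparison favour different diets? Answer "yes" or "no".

Within each starting body condition level (good condition 87.0% vs 75.2%; fair condition 46.0% vs 40.0%; poor condition 32.3% vs 8.7%), Diet B has the higher rate every time. Pooled: 42.1% vs 57.1% — Diet S has the higher rate overall. The two comparisons disagree.

yes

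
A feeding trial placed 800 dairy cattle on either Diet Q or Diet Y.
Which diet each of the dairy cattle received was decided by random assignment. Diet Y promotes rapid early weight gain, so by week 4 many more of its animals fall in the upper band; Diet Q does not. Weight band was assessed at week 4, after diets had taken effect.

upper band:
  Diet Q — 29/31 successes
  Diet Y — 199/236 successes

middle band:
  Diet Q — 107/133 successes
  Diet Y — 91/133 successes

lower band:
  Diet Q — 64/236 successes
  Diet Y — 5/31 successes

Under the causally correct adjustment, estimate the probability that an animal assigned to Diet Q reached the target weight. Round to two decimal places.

0.50

Diet Q is higher inside every week-4 weight band stratum but Diet Y is higher in aggregate. Whether to stratify depends on how week-4 weight band relates to the diet.
Week-4 weight band lies on the pathway diet → week-4 weight band → outcome, so adjusting for it blocks the indirect effect. For the total causal effect of diet, use the unadjusted pooled rates.
So P(outcome | do(Diet Q)) is just the pooled rate for Diet Q: 200/400 = 0.500.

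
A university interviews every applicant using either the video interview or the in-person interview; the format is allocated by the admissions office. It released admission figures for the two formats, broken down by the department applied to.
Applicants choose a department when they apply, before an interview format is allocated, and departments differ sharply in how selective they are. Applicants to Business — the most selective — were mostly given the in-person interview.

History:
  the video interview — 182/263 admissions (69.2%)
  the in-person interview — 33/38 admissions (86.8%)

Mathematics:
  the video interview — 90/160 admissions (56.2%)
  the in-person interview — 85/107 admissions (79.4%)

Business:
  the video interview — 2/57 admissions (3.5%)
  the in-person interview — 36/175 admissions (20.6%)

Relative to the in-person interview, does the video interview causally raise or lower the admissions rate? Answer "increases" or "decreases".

Department differs across interview formats for reasons unrelated to any effect of the interview format itself, and it separately predicts the outcome — a classic confounder. We must compare within department levels.
Within each level — History: 69.2% vs 86.8%; Mathematics: 56.2% vs 79.4%; Business: 3.5% vs 20.6% — the in-person interview is higher every time.

decreases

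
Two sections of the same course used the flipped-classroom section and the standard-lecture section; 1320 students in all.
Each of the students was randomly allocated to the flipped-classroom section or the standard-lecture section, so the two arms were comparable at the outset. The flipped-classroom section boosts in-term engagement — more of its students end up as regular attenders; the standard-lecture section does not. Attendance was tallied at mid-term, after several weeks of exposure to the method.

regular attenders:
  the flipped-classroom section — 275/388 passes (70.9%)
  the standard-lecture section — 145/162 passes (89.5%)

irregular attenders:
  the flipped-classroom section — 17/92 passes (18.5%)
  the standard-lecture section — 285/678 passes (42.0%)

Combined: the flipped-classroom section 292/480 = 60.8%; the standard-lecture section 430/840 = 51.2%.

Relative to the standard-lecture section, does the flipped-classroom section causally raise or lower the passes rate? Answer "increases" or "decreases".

increases

The mid-term attendance-specific comparison favours the standard-lecture section throughout, but the pooled figures favour the flipped-classroom section. The question is whether to condition on mid-term attendance.
Mid-term attendance is downstream of the teaching method. One should not condition on a consequence of treatment, so the overall rates are the right comparison.
Pooled: the flipped-classroom section 60.8% vs the standard-lecture section 51.2%; the flipped-classroom section is higher overall.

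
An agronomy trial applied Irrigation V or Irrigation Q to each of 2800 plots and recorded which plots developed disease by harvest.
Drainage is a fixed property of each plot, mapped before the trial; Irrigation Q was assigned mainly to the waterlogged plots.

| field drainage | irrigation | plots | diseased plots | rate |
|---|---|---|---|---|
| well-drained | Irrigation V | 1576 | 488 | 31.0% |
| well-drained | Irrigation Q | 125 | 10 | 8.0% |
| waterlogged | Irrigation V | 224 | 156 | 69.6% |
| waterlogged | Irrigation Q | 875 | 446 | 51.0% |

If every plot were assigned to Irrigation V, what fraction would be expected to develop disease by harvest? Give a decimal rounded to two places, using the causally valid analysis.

The imbalance in field drainage arose from how plots were allocated, not from anything the irrigation did; and field drainage independently affects the outcome. The pooled gap is confounded — condition on field drainage.
Standardising Irrigation V to the population field drainage mix: 0.608·488/1576 + 0.393·156/224 = 0.461.

0.46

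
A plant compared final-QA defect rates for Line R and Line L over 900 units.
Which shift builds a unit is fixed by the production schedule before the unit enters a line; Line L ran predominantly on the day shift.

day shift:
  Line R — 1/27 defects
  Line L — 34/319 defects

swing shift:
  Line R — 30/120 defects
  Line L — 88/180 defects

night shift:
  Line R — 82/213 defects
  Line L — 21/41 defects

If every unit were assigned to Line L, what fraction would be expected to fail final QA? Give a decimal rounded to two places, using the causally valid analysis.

The stratified and pooled comparisons disagree (Line R wins within each shift; Line L wins overall), so the answer turns on the causal role of shift.
Nothing the line does changes shift; the imbalance is an allocation artefact. With shift also predicting the outcome, the pooled figure is confounded, and the within-stratum comparison is the causal one.
Standardising Line L to the population shift mix: 0.384·34/319 + 0.333·88/180 + 0.282·21/41 = 0.348.

0.35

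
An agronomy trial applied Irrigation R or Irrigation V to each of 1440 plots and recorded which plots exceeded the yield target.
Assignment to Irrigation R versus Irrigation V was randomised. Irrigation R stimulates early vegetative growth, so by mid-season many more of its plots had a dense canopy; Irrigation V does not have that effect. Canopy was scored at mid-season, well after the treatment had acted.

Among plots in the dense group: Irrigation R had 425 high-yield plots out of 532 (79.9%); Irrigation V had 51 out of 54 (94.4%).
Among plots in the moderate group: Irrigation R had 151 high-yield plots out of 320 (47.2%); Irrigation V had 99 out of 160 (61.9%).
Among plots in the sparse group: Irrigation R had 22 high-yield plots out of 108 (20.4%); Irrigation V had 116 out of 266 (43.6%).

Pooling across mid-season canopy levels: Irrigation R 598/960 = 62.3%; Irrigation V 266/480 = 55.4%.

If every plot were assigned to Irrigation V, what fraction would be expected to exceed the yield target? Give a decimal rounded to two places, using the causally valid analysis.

The mid-season canopy-specific comparison favours Irrigation V throughout, but the pooled figures favour Irrigation R. The question is whether to condition on mid-season canopy.
Because the irrigation influences mid-season canopy, mid-season canopy is a post-treatment mediator, not a confounder. Stratifying on it would bias the estimate; the causal effect is the crude pooled difference.
So P(outcome | do(Irrigation V)) is just the pooled rate for Irrigation V: 266/480 = 0.554.

0.55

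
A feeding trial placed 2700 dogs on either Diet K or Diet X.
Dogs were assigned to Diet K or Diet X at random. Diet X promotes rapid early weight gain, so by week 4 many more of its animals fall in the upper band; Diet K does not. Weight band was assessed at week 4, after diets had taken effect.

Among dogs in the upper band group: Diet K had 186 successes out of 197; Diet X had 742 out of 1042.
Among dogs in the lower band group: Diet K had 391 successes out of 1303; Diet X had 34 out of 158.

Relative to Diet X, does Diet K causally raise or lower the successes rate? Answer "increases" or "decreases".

decreases

The week-4 weight band-specific comparison favours Diet K throughout, but the pooled figures favour Diet X. The question is whether to condition on week-4 weight band.
Week-4 weight band lies on the pathway diet → week-4 weight band → outcome, so adjusting for it blocks the indirect effect. For the total causal effect of diet, use the unadjusted pooled rates.
Pooled: Diet K 38.5% vs Diet X 64.7%; Diet X is higher overall.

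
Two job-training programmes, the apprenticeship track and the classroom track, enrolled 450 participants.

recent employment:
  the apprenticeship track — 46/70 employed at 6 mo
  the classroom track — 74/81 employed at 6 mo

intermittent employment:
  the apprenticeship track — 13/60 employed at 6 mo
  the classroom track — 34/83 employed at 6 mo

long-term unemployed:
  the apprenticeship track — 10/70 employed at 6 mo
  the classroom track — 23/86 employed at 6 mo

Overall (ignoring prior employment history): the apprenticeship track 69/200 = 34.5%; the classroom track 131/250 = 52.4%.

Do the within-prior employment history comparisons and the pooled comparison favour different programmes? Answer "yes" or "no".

Within each prior employment history level (recent employment 65.7% vs 91.4%; intermittent employment 21.7% vs 41.0%; long-term unemployed 14.3% vs 26.7%), the classroom track has the higher rate every time. Pooled: 34.5% vs 52.4% — the classroom track has the higher rate overall. They agree.

no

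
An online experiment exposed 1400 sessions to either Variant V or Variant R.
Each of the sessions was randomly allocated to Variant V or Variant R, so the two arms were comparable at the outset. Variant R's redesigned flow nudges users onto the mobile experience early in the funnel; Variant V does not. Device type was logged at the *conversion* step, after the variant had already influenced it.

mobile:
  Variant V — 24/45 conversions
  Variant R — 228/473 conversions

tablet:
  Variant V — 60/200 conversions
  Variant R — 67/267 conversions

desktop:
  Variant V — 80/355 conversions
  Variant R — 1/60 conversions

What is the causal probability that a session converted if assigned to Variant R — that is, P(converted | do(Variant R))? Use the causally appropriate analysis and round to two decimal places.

0.37

Device type here is a post-treatment variable shaped by the variant; conditioning on it would introduce bias rather than remove it. The overall comparison is the causal one.
So P(outcome | do(Variant R)) is just the pooled rate for Variant R: 296/800 = 0.370.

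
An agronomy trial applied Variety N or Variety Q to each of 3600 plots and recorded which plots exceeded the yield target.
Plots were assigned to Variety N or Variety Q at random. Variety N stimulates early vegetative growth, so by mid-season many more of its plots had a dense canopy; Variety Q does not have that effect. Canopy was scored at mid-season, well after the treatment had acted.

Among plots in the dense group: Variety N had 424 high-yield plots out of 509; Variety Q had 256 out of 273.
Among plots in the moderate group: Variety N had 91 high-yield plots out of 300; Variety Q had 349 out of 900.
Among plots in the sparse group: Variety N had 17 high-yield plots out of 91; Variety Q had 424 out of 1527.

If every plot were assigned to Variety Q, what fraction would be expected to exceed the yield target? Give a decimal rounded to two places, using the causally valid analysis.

Mid-season canopy is downstream of the variety. One should not condition on a consequence of treatment, so the overall rates are the right comparison.
So P(outcome | do(Variety Q)) is just the pooled rate for Variety Q: 1029/2700 = 0.381.

0.38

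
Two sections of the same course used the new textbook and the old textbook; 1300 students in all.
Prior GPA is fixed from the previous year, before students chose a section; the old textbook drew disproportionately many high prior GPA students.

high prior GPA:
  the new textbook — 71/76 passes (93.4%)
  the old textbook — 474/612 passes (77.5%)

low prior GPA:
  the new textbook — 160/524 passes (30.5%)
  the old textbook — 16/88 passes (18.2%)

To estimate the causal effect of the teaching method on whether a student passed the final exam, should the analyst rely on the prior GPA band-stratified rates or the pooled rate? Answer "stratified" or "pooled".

stratified

Prior GPA band differs across teaching methods for reasons unrelated to any effect of the teaching method itself, and it separately predicts the outcome — a classic confounder. We must compare within prior GPA band levels.
Within each level — high prior GPA: 93.4% vs 77.5%; low prior GPA: 30.5% vs 18.2% — the new textbook is higher every time.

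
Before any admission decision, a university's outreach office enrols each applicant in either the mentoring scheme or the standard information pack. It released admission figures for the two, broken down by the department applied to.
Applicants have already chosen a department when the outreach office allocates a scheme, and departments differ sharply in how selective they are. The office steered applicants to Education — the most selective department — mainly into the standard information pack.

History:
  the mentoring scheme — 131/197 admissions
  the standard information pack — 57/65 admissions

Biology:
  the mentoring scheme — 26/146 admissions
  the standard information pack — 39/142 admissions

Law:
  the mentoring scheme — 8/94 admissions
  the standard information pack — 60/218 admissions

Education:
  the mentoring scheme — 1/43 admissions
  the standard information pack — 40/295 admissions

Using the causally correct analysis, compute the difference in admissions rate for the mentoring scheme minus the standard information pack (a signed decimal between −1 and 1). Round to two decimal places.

-0.15

Nothing the outreach scheme does changes department; the imbalance is an allocation artefact. With department also predicting the outcome, the pooled figure is confounded, and the within-stratum comparison is the causal one.
Adjusting over the population distribution of department: 0.218·(0.665−0.877) + 0.240·(0.178−0.275) + 0.260·(0.085−0.275) + 0.282·(0.023−0.136) = -0.151.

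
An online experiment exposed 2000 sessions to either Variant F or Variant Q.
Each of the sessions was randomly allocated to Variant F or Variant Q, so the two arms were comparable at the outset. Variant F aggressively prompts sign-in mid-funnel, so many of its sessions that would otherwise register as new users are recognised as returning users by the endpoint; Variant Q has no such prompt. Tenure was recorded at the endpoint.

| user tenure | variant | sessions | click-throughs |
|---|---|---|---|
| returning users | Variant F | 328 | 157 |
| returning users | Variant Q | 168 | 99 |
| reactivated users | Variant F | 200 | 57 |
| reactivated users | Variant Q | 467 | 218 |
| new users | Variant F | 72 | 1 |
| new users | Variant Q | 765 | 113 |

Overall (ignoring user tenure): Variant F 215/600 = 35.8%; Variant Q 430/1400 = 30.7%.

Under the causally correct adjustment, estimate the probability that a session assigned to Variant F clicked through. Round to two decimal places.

Because the variant influences user tenure, user tenure is a post-treatment mediator, not a confounder. Stratifying on it would bias the estimate; the causal effect is the crude pooled difference.
So P(outcome | do(Variant F)) is just the pooled rate for Variant F: 215/600 = 0.358.

0.36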